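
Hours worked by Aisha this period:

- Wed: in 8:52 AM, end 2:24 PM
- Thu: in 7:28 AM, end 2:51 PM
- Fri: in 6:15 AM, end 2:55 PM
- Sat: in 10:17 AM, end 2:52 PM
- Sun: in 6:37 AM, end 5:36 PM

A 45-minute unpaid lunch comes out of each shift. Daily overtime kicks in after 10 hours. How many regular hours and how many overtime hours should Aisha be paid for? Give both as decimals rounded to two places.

Regular 33.17 hours, overtime 0.23 hours

Wed: 8:52 AM–2:24 PM = 5 h 32 min; less 45 min break → 4 h 47 min
Thu: 7:28 AM–2:51 PM = 7 h 23 min; less 45 min break → 6 h 38 min
Fri: 6:15 AM–2:55 PM = 8 h 40 min; less 45 min break → 7 h 55 min
Sat: 10:17 AM–2:52 PM = 4 h 35 min; less 45 min break → 3 h 50 min
Sun: 6:37 AM–5:36 PM = 10 h 59 min; less 45 min break → 10 h 14 min
Wed reg 4 h 47 min / OT 0 h 0 min; Thu reg 6 h 38 min / OT 0 h 0 min; Fri reg 7 h 55 min / OT 0 h 0 min; Sat reg 3 h 50 min / OT 0 h 0 min; Sun reg 10 h 0 min / OT 0 h 14 min.
Totals: regular 33 h 10 min, overtime 0 h 14 min.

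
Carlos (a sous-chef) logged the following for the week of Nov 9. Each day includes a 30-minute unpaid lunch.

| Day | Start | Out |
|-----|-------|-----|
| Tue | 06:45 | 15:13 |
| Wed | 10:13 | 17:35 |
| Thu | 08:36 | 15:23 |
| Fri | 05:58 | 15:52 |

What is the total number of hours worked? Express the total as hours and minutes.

30 h 31 min

Tue: 06:45–15:13 = 8 h 28 min; less 30 min break → 7 h 58 min
Wed: 10:13–17:35 = 7 h 22 min; less 30 min break → 6 h 52 min
Thu: 08:36–15:23 = 6 h 47 min; less 30 min break → 6 h 17 min
Fri: 05:58–15:52 = 9 h 54 min; less 30 min break → 9 h 24 min
Total: 7 h 58 min + 6 h 52 min + 6 h 17 min + 9 h 24 min = 30 h 31 min.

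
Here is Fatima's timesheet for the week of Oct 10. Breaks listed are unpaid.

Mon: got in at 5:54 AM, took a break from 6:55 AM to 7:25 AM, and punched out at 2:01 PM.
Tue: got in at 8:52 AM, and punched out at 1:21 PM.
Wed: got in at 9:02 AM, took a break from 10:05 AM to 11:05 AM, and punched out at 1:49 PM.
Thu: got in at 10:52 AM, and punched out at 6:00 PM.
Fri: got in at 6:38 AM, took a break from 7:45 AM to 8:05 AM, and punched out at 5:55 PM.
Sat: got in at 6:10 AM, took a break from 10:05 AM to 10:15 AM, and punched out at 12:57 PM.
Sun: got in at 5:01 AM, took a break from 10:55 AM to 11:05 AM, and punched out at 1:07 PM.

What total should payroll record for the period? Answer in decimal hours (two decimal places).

48.52 hours

Mon: 5:54 AM–2:01 PM = 8 h 7 min; less 30 min break → 7 h 37 min
Tue: 8:52 AM–1:21 PM = 4 h 29 min
Wed: 9:02 AM–1:49 PM = 4 h 47 min; less 60 min break → 3 h 47 min
Thu: 10:52 AM–6:00 PM = 7 h 8 min
Fri: 6:38 AM–5:55 PM = 11 h 17 min; less 20 min break → 10 h 57 min
Sat: 6:10 AM–12:57 PM = 6 h 47 min; less 10 min break → 6 h 37 min
Sun: 5:01 AM–1:07 PM = 8 h 6 min; less 10 min break → 7 h 56 min
Total: 7 h 37 min + 4 h 29 min + 3 h 47 min + 7 h 8 min + 10 h 57 min + 6 h 37 min + 7 h 56 min = 48 h 31 min.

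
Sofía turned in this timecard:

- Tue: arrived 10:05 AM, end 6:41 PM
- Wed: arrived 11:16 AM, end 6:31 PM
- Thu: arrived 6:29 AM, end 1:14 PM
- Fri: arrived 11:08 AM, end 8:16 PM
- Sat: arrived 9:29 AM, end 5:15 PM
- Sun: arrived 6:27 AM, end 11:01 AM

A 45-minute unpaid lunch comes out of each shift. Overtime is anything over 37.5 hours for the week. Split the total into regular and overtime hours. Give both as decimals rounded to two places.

Regular 37.50 hours, overtime 2.07 hours

Tue: 10:05 AM–6:41 PM = 8 h 36 min; less 45 min break → 7 h 51 min
Wed: 11:16 AM–6:31 PM = 7 h 15 min; less 45 min break → 6 h 30 min
Thu: 6:29 AM–1:14 PM = 6 h 45 min; less 45 min break → 6 h 0 min
Fri: 11:08 AM–8:16 PM = 9 h 8 min; less 45 min break → 8 h 23 min
Sat: 9:29 AM–5:15 PM = 7 h 46 min; less 45 min break → 7 h 1 min
Sun: 6:27 AM–11:01 AM = 4 h 34 min; less 45 min break → 3 h 49 min
Total worked: 39 h 34 min = 39.57 h.
Threshold 37.5 h → overtime 2 h 4 min, regular 37 h 30 min.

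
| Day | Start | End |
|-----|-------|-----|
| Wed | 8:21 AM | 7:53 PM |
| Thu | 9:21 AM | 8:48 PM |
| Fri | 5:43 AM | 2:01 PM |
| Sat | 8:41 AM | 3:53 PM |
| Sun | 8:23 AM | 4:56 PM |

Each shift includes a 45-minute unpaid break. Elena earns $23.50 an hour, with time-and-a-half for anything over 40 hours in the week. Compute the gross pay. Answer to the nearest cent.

$1055.74

Wed: 8:21 AM–7:53 PM = 11 h 32 min; less 45 min break → 10 h 47 min
Thu: 9:21 AM–8:48 PM = 11 h 27 min; less 45 min break → 10 h 42 min
Fri: 5:43 AM–2:01 PM = 8 h 18 min; less 45 min break → 7 h 33 min
Sat: 8:41 AM–3:53 PM = 7 h 12 min; less 45 min break → 6 h 27 min
Sun: 8:23 AM–4:56 PM = 8 h 33 min; less 45 min break → 7 h 48 min
Total worked: 43 h 17 min = 2597 min.
Regular 40 h 0 min = 2400 min at $23.50/h; overtime 3 h 17 min = 197 min at $35.25/h.
Pay = (2400 × $23.50 + 197 × $35.25) ÷ 60 = $1055.74.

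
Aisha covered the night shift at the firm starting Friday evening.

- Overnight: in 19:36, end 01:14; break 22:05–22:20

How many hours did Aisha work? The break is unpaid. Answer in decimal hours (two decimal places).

Overnight: 19:36 → midnight = 4 h 24 min; midnight → 01:14 = 1 h 14 min; span 5 h 38 min; less 15 min break → 5 h 23 min

5.38 hours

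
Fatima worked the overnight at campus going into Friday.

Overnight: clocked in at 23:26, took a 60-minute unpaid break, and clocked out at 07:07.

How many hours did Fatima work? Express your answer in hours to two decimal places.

Overnight: 23:26 → midnight = 0 h 34 min; midnight → 07:07 = 7 h 7 min; span 7 h 41 min; less 60 min break → 6 h 41 min

6.68 hours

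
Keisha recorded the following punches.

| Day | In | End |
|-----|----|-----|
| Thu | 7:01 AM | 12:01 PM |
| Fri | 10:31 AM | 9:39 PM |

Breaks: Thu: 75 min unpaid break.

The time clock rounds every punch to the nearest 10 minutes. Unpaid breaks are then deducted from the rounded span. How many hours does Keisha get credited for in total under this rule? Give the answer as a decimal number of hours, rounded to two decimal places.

14.92 hours

Thu: in 7:01 AM→7:00 AM, out 12:01 PM→12:00 PM; 5 h 0 min − 75 min = 3 h 45 min
Fri: in 10:31 AM→10:30 AM, out 9:39 PM→9:40 PM; 11 h 10 min
Total credited: 14 h 55 min.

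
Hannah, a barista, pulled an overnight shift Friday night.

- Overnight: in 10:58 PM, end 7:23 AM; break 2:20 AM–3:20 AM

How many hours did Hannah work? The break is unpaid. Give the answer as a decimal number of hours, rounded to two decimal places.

Overnight: 10:58 PM → midnight = 1 h 2 min; midnight → 7:23 AM = 7 h 23 min; span 8 h 25 min; less 60 min break → 7 h 25 min

7.42 hours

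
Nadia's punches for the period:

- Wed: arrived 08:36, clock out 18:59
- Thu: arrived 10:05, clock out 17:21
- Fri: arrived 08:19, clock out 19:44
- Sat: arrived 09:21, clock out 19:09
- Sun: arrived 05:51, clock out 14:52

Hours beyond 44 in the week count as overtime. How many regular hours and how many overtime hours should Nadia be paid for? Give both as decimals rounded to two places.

Wed: 08:36–18:59 = 10 h 23 min
Thu: 10:05–17:21 = 7 h 16 min
Fri: 08:19–19:44 = 11 h 25 min
Sat: 09:21–19:09 = 9 h 48 min
Sun: 05:51–14:52 = 9 h 1 min
Total worked: 47 h 53 min = 47.88 h.
Threshold 44 h → overtime 3 h 53 min, regular 44 h 0 min.

Regular 44.00 hours, overtime 3.88 hours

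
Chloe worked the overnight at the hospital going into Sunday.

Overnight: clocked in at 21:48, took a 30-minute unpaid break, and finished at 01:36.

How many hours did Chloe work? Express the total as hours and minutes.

Overnight: 21:48 → midnight = 2 h 12 min; midnight → 01:36 = 1 h 36 min; span 3 h 48 min; less 30 min break → 3 h 18 min

3 h 18 min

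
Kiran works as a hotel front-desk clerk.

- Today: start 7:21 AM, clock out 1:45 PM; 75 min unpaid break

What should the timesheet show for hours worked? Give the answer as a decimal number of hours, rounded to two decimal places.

Today: 7:21 AM–1:45 PM = 6 h 24 min; less 75 min break → 5 h 9 min

5.15 hours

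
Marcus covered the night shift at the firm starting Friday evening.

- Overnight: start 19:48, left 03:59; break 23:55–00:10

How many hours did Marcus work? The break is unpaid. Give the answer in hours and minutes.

7 h 56 min

Overnight: 19:48 → midnight = 4 h 12 min; midnight → 03:59 = 3 h 59 min; span 8 h 11 min; less 15 min break → 7 h 56 min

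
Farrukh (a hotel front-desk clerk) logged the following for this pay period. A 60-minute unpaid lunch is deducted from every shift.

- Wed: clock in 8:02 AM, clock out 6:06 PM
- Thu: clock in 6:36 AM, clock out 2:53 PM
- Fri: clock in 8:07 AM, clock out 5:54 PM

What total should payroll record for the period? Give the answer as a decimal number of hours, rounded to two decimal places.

Wed: 8:02 AM–6:06 PM = 10 h 4 min; less 60 min break → 9 h 4 min
Thu: 6:36 AM–2:53 PM = 8 h 17 min; less 60 min break → 7 h 17 min
Fri: 8:07 AM–5:54 PM = 9 h 47 min; less 60 min break → 8 h 47 min
Total: 9 h 4 min + 7 h 17 min + 8 h 47 min = 25 h 8 min.

25.13 hours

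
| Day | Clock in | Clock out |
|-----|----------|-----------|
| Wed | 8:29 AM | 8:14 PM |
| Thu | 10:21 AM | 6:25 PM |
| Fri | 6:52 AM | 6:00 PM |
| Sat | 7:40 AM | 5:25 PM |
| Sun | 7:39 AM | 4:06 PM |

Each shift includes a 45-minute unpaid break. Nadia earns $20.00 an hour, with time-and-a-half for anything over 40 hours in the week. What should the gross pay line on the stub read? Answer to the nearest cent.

Wed: 8:29 AM–8:14 PM = 11 h 45 min; less 45 min break → 11 h 0 min
Thu: 10:21 AM–6:25 PM = 8 h 4 min; less 45 min break → 7 h 19 min
Fri: 6:52 AM–6:00 PM = 11 h 8 min; less 45 min break → 10 h 23 min
Sat: 7:40 AM–5:25 PM = 9 h 45 min; less 45 min break → 9 h 0 min
Sun: 7:39 AM–4:06 PM = 8 h 27 min; less 45 min break → 7 h 42 min
Total worked: 45 h 24 min = 2724 min.
Regular 40 h 0 min = 2400 min at $20.00/h; overtime 5 h 24 min = 324 min at $30.00/h.
Pay = (2400 × $20.00 + 324 × $30.00) ÷ 60 = $962.00.

$962.00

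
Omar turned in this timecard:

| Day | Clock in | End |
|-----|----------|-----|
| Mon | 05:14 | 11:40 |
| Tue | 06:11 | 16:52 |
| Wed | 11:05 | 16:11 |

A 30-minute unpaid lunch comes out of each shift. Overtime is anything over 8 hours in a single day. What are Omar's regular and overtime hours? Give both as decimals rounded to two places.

Regular 18.53 hours, overtime 2.18 hours

Mon: 05:14–11:40 = 6 h 26 min; less 30 min break → 5 h 56 min
Tue: 06:11–16:52 = 10 h 41 min; less 30 min break → 10 h 11 min
Wed: 11:05–16:11 = 5 h 6 min; less 30 min break → 4 h 36 min
Mon reg 5 h 56 min / OT 0 h 0 min; Tue reg 8 h 0 min / OT 2 h 11 min; Wed reg 4 h 36 min / OT 0 h 0 min.
Totals: regular 18 h 32 min, overtime 2 h 11 min.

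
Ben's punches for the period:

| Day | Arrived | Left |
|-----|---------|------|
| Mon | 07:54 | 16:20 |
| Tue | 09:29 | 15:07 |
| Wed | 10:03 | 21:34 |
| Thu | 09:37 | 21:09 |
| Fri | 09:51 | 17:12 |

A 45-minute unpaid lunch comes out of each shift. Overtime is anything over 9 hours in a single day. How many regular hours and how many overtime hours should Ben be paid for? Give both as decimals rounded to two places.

Regular 37.17 hours, overtime 3.55 hours

Mon: 07:54–16:20 = 8 h 26 min; less 45 min break → 7 h 41 min
Tue: 09:29–15:07 = 5 h 38 min; less 45 min break → 4 h 53 min
Wed: 10:03–21:34 = 11 h 31 min; less 45 min break → 10 h 46 min
Thu: 09:37–21:09 = 11 h 32 min; less 45 min break → 10 h 47 min
Fri: 09:51–17:12 = 7 h 21 min; less 45 min break → 6 h 36 min
Mon reg 7 h 41 min / OT 0 h 0 min; Tue reg 4 h 53 min / OT 0 h 0 min; Wed reg 9 h 0 min / OT 1 h 46 min; Thu reg 9 h 0 min / OT 1 h 47 min; Fri reg 6 h 36 min / OT 0 h 0 min.
Totals: regular 37 h 10 min, overtime 3 h 33 min.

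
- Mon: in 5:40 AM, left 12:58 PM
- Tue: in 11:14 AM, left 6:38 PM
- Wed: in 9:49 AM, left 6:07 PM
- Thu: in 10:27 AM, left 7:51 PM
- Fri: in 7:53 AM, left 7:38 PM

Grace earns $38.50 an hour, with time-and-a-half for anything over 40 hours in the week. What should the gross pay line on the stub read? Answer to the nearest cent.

$1779.66

Mon: 5:40 AM–12:58 PM = 7 h 18 min
Tue: 11:14 AM–6:38 PM = 7 h 24 min
Wed: 9:49 AM–6:07 PM = 8 h 18 min
Thu: 10:27 AM–7:51 PM = 9 h 24 min
Fri: 7:53 AM–7:38 PM = 11 h 45 min
Total worked: 44 h 9 min = 2649 min.
Regular 40 h 0 min = 2400 min at $38.50/h; overtime 4 h 9 min = 249 min at $57.75/h.
Pay = (2400 × $38.50 + 249 × $57.75) ÷ 60 = $1779.66.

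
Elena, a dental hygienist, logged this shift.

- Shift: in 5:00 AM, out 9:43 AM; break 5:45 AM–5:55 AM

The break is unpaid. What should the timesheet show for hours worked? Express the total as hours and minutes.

Shift: 5:00 AM–9:43 AM = 4 h 43 min; less 10 min break → 4 h 33 min

4 h 33 min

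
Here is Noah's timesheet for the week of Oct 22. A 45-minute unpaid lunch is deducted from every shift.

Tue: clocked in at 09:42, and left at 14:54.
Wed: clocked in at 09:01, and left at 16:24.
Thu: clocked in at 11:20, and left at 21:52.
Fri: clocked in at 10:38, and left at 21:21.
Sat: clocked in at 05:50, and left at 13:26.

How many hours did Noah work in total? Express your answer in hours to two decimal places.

37.68 hours

Tue: 09:42–14:54 = 5 h 12 min; less 45 min break → 4 h 27 min
Wed: 09:01–16:24 = 7 h 23 min; less 45 min break → 6 h 38 min
Thu: 11:20–21:52 = 10 h 32 min; less 45 min break → 9 h 47 min
Fri: 10:38–21:21 = 10 h 43 min; less 45 min break → 9 h 58 min
Sat: 05:50–13:26 = 7 h 36 min; less 45 min break → 6 h 51 min
Total: 4 h 27 min + 6 h 38 min + 9 h 47 min + 9 h 58 min + 6 h 51 min = 37 h 41 min.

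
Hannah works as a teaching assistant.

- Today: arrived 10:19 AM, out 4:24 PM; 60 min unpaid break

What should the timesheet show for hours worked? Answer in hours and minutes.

Today: 10:19 AM–4:24 PM = 6 h 5 min; less 60 min break → 5 h 5 min

5 h 5 min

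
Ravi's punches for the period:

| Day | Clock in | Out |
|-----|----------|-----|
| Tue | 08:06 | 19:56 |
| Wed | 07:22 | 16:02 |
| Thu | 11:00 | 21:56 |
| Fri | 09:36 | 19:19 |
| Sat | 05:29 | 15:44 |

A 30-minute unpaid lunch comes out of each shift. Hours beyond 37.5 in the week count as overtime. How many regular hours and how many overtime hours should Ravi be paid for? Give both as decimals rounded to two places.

Tue: 08:06–19:56 = 11 h 50 min; less 30 min break → 11 h 20 min
Wed: 07:22–16:02 = 8 h 40 min; less 30 min break → 8 h 10 min
Thu: 11:00–21:56 = 10 h 56 min; less 30 min break → 10 h 26 min
Fri: 09:36–19:19 = 9 h 43 min; less 30 min break → 9 h 13 min
Sat: 05:29–15:44 = 10 h 15 min; less 30 min break → 9 h 45 min
Total worked: 48 h 54 min = 48.90 h.
Threshold 37.5 h → overtime 11 h 24 min, regular 37 h 30 min.

Regular 37.50 hours, overtime 11.40 hours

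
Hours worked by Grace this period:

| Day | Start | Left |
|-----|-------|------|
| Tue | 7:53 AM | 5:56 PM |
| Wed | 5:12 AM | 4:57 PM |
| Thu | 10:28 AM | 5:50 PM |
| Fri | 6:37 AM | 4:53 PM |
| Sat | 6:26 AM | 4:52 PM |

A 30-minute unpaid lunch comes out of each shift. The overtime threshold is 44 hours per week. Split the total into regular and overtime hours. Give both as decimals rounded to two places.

Tue: 7:53 AM–5:56 PM = 10 h 3 min; less 30 min break → 9 h 33 min
Wed: 5:12 AM–4:57 PM = 11 h 45 min; less 30 min break → 11 h 15 min
Thu: 10:28 AM–5:50 PM = 7 h 22 min; less 30 min break → 6 h 52 min
Fri: 6:37 AM–4:53 PM = 10 h 16 min; less 30 min break → 9 h 46 min
Sat: 6:26 AM–4:52 PM = 10 h 26 min; less 30 min break → 9 h 56 min
Total worked: 47 h 22 min = 47.37 h.
Threshold 44 h → overtime 3 h 22 min, regular 44 h 0 min.

Regular 44.00 hours, overtime 3.37 hours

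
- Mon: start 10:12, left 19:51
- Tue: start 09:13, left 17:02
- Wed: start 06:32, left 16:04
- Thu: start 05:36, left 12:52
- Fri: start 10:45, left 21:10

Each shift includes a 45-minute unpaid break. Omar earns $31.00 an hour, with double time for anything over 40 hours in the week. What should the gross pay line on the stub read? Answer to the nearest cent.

Mon: 10:12–19:51 = 9 h 39 min; less 45 min break → 8 h 54 min
Tue: 09:13–17:02 = 7 h 49 min; less 45 min break → 7 h 4 min
Wed: 06:32–16:04 = 9 h 32 min; less 45 min break → 8 h 47 min
Thu: 05:36–12:52 = 7 h 16 min; less 45 min break → 6 h 31 min
Fri: 10:45–21:10 = 10 h 25 min; less 45 min break → 9 h 40 min
Total worked: 40 h 56 min = 2456 min.
Regular 40 h 0 min = 2400 min at $31.00/h; overtime 0 h 56 min = 56 min at $62.00/h.
Pay = (2400 × $31.00 + 56 × $62.00) ÷ 60 = $1297.87.

$1297.87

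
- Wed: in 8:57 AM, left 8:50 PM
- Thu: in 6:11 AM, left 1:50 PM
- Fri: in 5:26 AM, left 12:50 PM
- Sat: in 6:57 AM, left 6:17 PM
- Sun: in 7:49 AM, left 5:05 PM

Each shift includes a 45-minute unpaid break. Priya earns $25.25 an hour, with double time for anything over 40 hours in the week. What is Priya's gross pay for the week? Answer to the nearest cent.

Wed: 8:57 AM–8:50 PM = 11 h 53 min; less 45 min break → 11 h 8 min
Thu: 6:11 AM–1:50 PM = 7 h 39 min; less 45 min break → 6 h 54 min
Fri: 5:26 AM–12:50 PM = 7 h 24 min; less 45 min break → 6 h 39 min
Sat: 6:57 AM–6:17 PM = 11 h 20 min; less 45 min break → 10 h 35 min
Sun: 7:49 AM–5:05 PM = 9 h 16 min; less 45 min break → 8 h 31 min
Total worked: 43 h 47 min = 2627 min.
Regular 40 h 0 min = 2400 min at $25.25/h; overtime 3 h 47 min = 227 min at $50.50/h.
Pay = (2400 × $25.25 + 227 × $50.50) ÷ 60 = $1201.06.

$1201.06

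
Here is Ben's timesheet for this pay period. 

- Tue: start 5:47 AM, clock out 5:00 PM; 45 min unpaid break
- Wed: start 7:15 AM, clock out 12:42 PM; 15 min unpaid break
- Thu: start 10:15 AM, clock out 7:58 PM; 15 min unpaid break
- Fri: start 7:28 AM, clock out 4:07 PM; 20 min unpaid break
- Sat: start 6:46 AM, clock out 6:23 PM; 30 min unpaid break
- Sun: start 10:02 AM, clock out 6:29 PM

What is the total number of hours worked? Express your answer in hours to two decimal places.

Tue: 5:47 AM–5:00 PM = 11 h 13 min; less 45 min break → 10 h 28 min
Wed: 7:15 AM–12:42 PM = 5 h 27 min; less 15 min break → 5 h 12 min
Thu: 10:15 AM–7:58 PM = 9 h 43 min; less 15 min break → 9 h 28 min
Fri: 7:28 AM–4:07 PM = 8 h 39 min; less 20 min break → 8 h 19 min
Sat: 6:46 AM–6:23 PM = 11 h 37 min; less 30 min break → 11 h 7 min
Sun: 10:02 AM–6:29 PM = 8 h 27 min
Total: 10 h 28 min + 5 h 12 min + 9 h 28 min + 8 h 19 min + 11 h 7 min + 8 h 27 min = 53 h 1 min.

53.02 hours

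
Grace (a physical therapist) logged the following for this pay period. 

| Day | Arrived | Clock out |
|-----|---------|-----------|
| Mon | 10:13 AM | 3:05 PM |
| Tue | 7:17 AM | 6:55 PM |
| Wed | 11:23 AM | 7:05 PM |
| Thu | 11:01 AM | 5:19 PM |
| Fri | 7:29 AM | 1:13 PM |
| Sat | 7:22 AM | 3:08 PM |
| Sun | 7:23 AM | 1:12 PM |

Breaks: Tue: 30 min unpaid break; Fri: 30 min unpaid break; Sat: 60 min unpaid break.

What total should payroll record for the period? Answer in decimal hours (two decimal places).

Mon: 10:13 AM–3:05 PM = 4 h 52 min
Tue: 7:17 AM–6:55 PM = 11 h 38 min; less 30 min break → 11 h 8 min
Wed: 11:23 AM–7:05 PM = 7 h 42 min
Thu: 11:01 AM–5:19 PM = 6 h 18 min
Fri: 7:29 AM–1:13 PM = 5 h 44 min; less 30 min break → 5 h 14 min
Sat: 7:22 AM–3:08 PM = 7 h 46 min; less 60 min break → 6 h 46 min
Sun: 7:23 AM–1:12 PM = 5 h 49 min
Total: 4 h 52 min + 11 h 8 min + 7 h 42 min + 6 h 18 min + 5 h 14 min + 6 h 46 min + 5 h 49 min = 47 h 49 min.

47.82 hours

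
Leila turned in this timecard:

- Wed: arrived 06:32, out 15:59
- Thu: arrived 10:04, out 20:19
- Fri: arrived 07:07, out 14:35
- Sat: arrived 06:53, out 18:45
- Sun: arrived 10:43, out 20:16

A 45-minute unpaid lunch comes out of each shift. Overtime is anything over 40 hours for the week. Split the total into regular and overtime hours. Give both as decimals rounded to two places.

Wed: 06:32–15:59 = 9 h 27 min; less 45 min break → 8 h 42 min
Thu: 10:04–20:19 = 10 h 15 min; less 45 min break → 9 h 30 min
Fri: 07:07–14:35 = 7 h 28 min; less 45 min break → 6 h 43 min
Sat: 06:53–18:45 = 11 h 52 min; less 45 min break → 11 h 7 min
Sun: 10:43–20:16 = 9 h 33 min; less 45 min break → 8 h 48 min
Total worked: 44 h 50 min = 44.83 h.
Threshold 40 h → overtime 4 h 50 min, regular 40 h 0 min.

Regular 40.00 hours, overtime 4.83 hours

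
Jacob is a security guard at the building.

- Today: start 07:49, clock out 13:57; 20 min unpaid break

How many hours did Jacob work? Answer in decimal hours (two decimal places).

5.80 hours

Today: 07:49–13:57 = 6 h 8 min; less 20 min break → 5 h 48 min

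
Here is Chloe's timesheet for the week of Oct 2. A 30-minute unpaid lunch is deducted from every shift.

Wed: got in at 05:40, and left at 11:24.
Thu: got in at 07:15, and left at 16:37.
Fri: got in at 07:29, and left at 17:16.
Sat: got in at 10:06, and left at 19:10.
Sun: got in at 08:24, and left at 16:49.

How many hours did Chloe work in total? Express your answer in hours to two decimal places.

Wed: 05:40–11:24 = 5 h 44 min; less 30 min break → 5 h 14 min
Thu: 07:15–16:37 = 9 h 22 min; less 30 min break → 8 h 52 min
Fri: 07:29–17:16 = 9 h 47 min; less 30 min break → 9 h 17 min
Sat: 10:06–19:10 = 9 h 4 min; less 30 min break → 8 h 34 min
Sun: 08:24–16:49 = 8 h 25 min; less 30 min break → 7 h 55 min
Total: 5 h 14 min + 8 h 52 min + 9 h 17 min + 8 h 34 min + 7 h 55 min = 39 h 52 min.

39.87 hours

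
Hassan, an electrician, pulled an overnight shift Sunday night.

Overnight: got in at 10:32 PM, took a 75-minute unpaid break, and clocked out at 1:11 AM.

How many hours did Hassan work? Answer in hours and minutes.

1 h 24 min

Overnight: 10:32 PM → midnight = 1 h 28 min; midnight → 1:11 AM = 1 h 11 min; span 2 h 39 min; less 75 min break → 1 h 24 min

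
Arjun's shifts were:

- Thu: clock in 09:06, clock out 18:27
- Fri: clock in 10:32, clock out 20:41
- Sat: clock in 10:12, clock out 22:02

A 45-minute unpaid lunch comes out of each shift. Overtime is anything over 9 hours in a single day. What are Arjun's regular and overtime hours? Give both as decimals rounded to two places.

Regular 26.60 hours, overtime 2.48 hours

Thu: 09:06–18:27 = 9 h 21 min; less 45 min break → 8 h 36 min
Fri: 10:32–20:41 = 10 h 9 min; less 45 min break → 9 h 24 min
Sat: 10:12–22:02 = 11 h 50 min; less 45 min break → 11 h 5 min
Thu reg 8 h 36 min / OT 0 h 0 min; Fri reg 9 h 0 min / OT 0 h 24 min; Sat reg 9 h 0 min / OT 2 h 5 min.
Totals: regular 26 h 36 min, overtime 2 h 29 min.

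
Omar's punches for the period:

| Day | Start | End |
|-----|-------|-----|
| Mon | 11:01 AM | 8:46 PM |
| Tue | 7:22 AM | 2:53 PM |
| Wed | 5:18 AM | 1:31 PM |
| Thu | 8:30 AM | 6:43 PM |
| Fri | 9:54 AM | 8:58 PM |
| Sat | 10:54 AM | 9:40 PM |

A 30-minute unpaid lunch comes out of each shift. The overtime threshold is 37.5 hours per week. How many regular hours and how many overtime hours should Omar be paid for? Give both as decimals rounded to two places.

Mon: 11:01 AM–8:46 PM = 9 h 45 min; less 30 min break → 9 h 15 min
Tue: 7:22 AM–2:53 PM = 7 h 31 min; less 30 min break → 7 h 1 min
Wed: 5:18 AM–1:31 PM = 8 h 13 min; less 30 min break → 7 h 43 min
Thu: 8:30 AM–6:43 PM = 10 h 13 min; less 30 min break → 9 h 43 min
Fri: 9:54 AM–8:58 PM = 11 h 4 min; less 30 min break → 10 h 34 min
Sat: 10:54 AM–9:40 PM = 10 h 46 min; less 30 min break → 10 h 16 min
Total worked: 54 h 32 min = 54.53 h.
Threshold 37.5 h → overtime 17 h 2 min, regular 37 h 30 min.

Regular 37.50 hours, overtime 17.03 hours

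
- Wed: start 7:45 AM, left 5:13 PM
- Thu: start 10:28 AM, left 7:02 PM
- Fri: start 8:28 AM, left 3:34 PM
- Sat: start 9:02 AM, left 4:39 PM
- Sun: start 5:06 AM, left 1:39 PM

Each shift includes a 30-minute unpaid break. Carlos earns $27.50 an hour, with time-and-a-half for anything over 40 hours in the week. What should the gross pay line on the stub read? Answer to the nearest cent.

$1067.00

Wed: 7:45 AM–5:13 PM = 9 h 28 min; less 30 min break → 8 h 58 min
Thu: 10:28 AM–7:02 PM = 8 h 34 min; less 30 min break → 8 h 4 min
Fri: 8:28 AM–3:34 PM = 7 h 6 min; less 30 min break → 6 h 36 min
Sat: 9:02 AM–4:39 PM = 7 h 37 min; less 30 min break → 7 h 7 min
Sun: 5:06 AM–1:39 PM = 8 h 33 min; less 30 min break → 8 h 3 min
Total worked: 38 h 48 min = 2328 min.
Regular 38 h 48 min = 2328 min at $27.50/h; overtime 0 h 0 min = 0 min at $41.25/h.
Pay = (2328 × $27.50 + 0 × $41.25) ÷ 60 = $1067.00.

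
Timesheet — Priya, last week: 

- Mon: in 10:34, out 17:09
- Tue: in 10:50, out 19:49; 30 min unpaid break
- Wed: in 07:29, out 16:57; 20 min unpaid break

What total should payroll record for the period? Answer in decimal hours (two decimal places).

24.20 hours

Mon: 10:34–17:09 = 6 h 35 min
Tue: 10:50–19:49 = 8 h 59 min; less 30 min break → 8 h 29 min
Wed: 07:29–16:57 = 9 h 28 min; less 20 min break → 9 h 8 min
Total: 6 h 35 min + 8 h 29 min + 9 h 8 min = 24 h 12 min.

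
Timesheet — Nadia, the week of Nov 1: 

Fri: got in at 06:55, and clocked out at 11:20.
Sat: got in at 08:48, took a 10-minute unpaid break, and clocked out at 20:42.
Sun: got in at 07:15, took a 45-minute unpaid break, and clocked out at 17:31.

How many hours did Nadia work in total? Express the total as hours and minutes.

Fri: 06:55–11:20 = 4 h 25 min
Sat: 08:48–20:42 = 11 h 54 min; less 10 min break → 11 h 44 min
Sun: 07:15–17:31 = 10 h 16 min; less 45 min break → 9 h 31 min
Total: 4 h 25 min + 11 h 44 min + 9 h 31 min = 25 h 40 min.

25 h 40 min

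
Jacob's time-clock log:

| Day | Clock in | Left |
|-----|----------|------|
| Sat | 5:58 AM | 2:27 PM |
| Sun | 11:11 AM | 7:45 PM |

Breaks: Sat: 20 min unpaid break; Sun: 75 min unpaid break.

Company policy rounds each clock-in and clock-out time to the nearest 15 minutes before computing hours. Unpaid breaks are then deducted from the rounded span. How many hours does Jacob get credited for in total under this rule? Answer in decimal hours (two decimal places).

Sat: in 5:58 AM→6:00 AM, out 2:27 PM→2:30 PM; 8 h 30 min − 20 min = 8 h 10 min
Sun: in 11:11 AM→11:15 AM, out 7:45 PM→7:45 PM; 8 h 30 min − 75 min = 7 h 15 min
Total credited: 15 h 25 min.

15.42 hours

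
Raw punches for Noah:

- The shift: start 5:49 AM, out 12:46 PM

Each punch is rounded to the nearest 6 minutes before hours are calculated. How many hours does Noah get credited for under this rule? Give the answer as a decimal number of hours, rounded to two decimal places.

7.00 hours

The shift: in 5:49 AM→5:48 AM, out 12:46 PM→12:48 PM; 7 h 0 min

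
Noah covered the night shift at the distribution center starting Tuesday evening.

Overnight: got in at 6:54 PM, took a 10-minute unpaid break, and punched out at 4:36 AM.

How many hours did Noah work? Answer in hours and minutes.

9 h 32 min

Overnight: 6:54 PM → midnight = 5 h 6 min; midnight → 4:36 AM = 4 h 36 min; span 9 h 42 min; less 10 min break → 9 h 32 min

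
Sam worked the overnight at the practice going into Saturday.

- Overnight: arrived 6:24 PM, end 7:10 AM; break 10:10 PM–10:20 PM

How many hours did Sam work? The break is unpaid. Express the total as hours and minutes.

12 h 36 min

Overnight: 6:24 PM → midnight = 5 h 36 min; midnight → 7:10 AM = 7 h 10 min; span 12 h 46 min; less 10 min break → 12 h 36 min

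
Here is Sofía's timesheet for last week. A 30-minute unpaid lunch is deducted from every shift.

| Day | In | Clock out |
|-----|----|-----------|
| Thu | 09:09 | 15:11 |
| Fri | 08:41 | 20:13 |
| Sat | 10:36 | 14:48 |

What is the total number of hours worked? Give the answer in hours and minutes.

Thu: 09:09–15:11 = 6 h 2 min; less 30 min break → 5 h 32 min
Fri: 08:41–20:13 = 11 h 32 min; less 30 min break → 11 h 2 min
Sat: 10:36–14:48 = 4 h 12 min; less 30 min break → 3 h 42 min
Total: 5 h 32 min + 11 h 2 min + 3 h 42 min = 20 h 16 min.

20 h 16 min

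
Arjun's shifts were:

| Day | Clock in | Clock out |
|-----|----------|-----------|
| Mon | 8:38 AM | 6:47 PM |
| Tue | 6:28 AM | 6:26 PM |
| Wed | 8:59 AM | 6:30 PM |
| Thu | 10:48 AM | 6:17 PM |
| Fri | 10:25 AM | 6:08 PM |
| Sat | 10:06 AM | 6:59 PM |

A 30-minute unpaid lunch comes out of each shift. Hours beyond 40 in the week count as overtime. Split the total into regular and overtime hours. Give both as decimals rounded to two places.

Regular 40.00 hours, overtime 12.72 hours

Mon: 8:38 AM–6:47 PM = 10 h 9 min; less 30 min break → 9 h 39 min
Tue: 6:28 AM–6:26 PM = 11 h 58 min; less 30 min break → 11 h 28 min
Wed: 8:59 AM–6:30 PM = 9 h 31 min; less 30 min break → 9 h 1 min
Thu: 10:48 AM–6:17 PM = 7 h 29 min; less 30 min break → 6 h 59 min
Fri: 10:25 AM–6:08 PM = 7 h 43 min; less 30 min break → 7 h 13 min
Sat: 10:06 AM–6:59 PM = 8 h 53 min; less 30 min break → 8 h 23 min
Total worked: 52 h 43 min = 52.72 h.
Threshold 40 h → overtime 12 h 43 min, regular 40 h 0 min.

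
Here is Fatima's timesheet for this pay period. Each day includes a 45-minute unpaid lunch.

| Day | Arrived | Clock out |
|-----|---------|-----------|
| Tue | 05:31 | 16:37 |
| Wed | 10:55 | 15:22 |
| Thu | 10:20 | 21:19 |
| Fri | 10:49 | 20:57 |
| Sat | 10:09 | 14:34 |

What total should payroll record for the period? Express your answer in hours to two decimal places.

37.33 hours

Tue: 05:31–16:37 = 11 h 6 min; less 45 min break → 10 h 21 min
Wed: 10:55–15:22 = 4 h 27 min; less 45 min break → 3 h 42 min
Thu: 10:20–21:19 = 10 h 59 min; less 45 min break → 10 h 14 min
Fri: 10:49–20:57 = 10 h 8 min; less 45 min break → 9 h 23 min
Sat: 10:09–14:34 = 4 h 25 min; less 45 min break → 3 h 40 min
Total: 10 h 21 min + 3 h 42 min + 10 h 14 min + 9 h 23 min + 3 h 40 min = 37 h 20 min.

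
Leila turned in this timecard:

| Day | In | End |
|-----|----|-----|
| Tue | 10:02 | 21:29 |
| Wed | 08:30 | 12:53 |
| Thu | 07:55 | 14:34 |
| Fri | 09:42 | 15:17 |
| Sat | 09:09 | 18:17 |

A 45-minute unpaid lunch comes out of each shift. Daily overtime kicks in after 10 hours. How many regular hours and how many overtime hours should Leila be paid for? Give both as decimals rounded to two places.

Regular 32.75 hours, overtime 0.70 hours

Tue: 10:02–21:29 = 11 h 27 min; less 45 min break → 10 h 42 min
Wed: 08:30–12:53 = 4 h 23 min; less 45 min break → 3 h 38 min
Thu: 07:55–14:34 = 6 h 39 min; less 45 min break → 5 h 54 min
Fri: 09:42–15:17 = 5 h 35 min; less 45 min break → 4 h 50 min
Sat: 09:09–18:17 = 9 h 8 min; less 45 min break → 8 h 23 min
Tue reg 10 h 0 min / OT 0 h 42 min; Wed reg 3 h 38 min / OT 0 h 0 min; Thu reg 5 h 54 min / OT 0 h 0 min; Fri reg 4 h 50 min / OT 0 h 0 min; Sat reg 8 h 23 min / OT 0 h 0 min.
Totals: regular 32 h 45 min, overtime 0 h 42 min.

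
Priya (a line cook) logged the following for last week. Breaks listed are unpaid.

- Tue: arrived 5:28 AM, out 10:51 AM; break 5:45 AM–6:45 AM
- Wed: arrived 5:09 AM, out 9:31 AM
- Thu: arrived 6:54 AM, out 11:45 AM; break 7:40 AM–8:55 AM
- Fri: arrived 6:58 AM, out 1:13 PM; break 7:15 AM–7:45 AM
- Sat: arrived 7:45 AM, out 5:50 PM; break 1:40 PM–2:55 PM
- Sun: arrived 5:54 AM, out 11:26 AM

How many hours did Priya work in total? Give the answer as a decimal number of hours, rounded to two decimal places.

32.47 hours

Tue: 5:28 AM–10:51 AM = 5 h 23 min; less 60 min break → 4 h 23 min
Wed: 5:09 AM–9:31 AM = 4 h 22 min
Thu: 6:54 AM–11:45 AM = 4 h 51 min; less 75 min break → 3 h 36 min
Fri: 6:58 AM–1:13 PM = 6 h 15 min; less 30 min break → 5 h 45 min
Sat: 7:45 AM–5:50 PM = 10 h 5 min; less 75 min break → 8 h 50 min
Sun: 5:54 AM–11:26 AM = 5 h 32 min
Total: 4 h 23 min + 4 h 22 min + 3 h 36 min + 5 h 45 min + 8 h 50 min + 5 h 32 min = 32 h 28 min.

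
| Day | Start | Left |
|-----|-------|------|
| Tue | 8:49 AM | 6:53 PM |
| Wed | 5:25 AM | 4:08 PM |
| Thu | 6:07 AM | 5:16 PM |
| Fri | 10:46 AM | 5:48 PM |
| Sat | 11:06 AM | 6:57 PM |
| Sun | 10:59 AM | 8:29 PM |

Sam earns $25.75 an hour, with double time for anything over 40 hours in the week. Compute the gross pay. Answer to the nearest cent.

$1870.31

Tue: 8:49 AM–6:53 PM = 10 h 4 min
Wed: 5:25 AM–4:08 PM = 10 h 43 min
Thu: 6:07 AM–5:16 PM = 11 h 9 min
Fri: 10:46 AM–5:48 PM = 7 h 2 min
Sat: 11:06 AM–6:57 PM = 7 h 51 min
Sun: 10:59 AM–8:29 PM = 9 h 30 min
Total worked: 56 h 19 min = 3379 min.
Regular 40 h 0 min = 2400 min at $25.75/h; overtime 16 h 19 min = 979 min at $51.50/h.
Pay = (2400 × $25.75 + 979 × $51.50) ÷ 60 = $1870.31.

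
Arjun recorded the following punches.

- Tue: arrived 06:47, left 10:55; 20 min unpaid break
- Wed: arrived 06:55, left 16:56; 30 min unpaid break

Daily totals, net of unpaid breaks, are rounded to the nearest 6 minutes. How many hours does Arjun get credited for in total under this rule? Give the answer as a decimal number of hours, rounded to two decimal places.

Tue: 06:47–10:55 = 4 h 8 min − 20 min = 3 h 48 min → rounds to 3 h 48 min
Wed: 06:55–16:56 = 10 h 1 min − 30 min = 9 h 31 min → rounds to 9 h 30 min
Total credited: 13 h 18 min.

13.30 hours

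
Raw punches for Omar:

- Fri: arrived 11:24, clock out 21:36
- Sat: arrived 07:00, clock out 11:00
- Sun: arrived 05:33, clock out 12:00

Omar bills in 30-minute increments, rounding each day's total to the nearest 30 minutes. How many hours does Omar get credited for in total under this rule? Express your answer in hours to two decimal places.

Fri: 11:24–21:36 = 10 h 12 min → rounds to 10 h 0 min
Sat: 07:00–11:00 = 4 h 0 min → rounds to 4 h 0 min
Sun: 05:33–12:00 = 6 h 27 min → rounds to 6 h 30 min
Total credited: 20 h 30 min.

20.50 hours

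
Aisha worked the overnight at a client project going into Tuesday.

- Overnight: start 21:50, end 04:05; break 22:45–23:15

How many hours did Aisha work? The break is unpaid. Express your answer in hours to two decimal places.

5.75 hours

Overnight: 21:50 → midnight = 2 h 10 min; midnight → 04:05 = 4 h 5 min; span 6 h 15 min; less 30 min break → 5 h 45 min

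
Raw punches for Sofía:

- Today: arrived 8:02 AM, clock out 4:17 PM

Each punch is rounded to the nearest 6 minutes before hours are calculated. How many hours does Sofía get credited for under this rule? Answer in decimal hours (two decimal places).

Today: in 8:02 AM→8:00 AM, out 4:17 PM→4:18 PM; 8 h 18 min

8.30 hours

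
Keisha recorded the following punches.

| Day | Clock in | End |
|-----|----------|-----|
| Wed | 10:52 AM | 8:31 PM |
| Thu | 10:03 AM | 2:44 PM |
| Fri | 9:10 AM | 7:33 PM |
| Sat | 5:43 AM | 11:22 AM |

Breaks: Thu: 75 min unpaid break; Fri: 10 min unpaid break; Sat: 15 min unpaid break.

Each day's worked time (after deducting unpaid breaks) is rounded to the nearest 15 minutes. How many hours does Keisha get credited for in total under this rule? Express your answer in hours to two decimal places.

Wed: 10:52 AM–8:31 PM = 9 h 39 min → rounds to 9 h 45 min
Thu: 10:03 AM–2:44 PM = 4 h 41 min − 75 min = 3 h 26 min → rounds to 3 h 30 min
Fri: 9:10 AM–7:33 PM = 10 h 23 min − 10 min = 10 h 13 min → rounds to 10 h 15 min
Sat: 5:43 AM–11:22 AM = 5 h 39 min − 15 min = 5 h 24 min → rounds to 5 h 30 min
Total credited: 29 h 0 min.

29.00 hours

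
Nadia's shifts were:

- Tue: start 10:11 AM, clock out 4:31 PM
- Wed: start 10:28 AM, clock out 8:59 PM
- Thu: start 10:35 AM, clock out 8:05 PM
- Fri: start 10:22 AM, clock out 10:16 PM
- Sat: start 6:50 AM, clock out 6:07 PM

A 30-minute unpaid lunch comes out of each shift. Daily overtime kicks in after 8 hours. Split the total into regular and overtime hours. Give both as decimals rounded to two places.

Regular 37.83 hours, overtime 9.20 hours

Tue: 10:11 AM–4:31 PM = 6 h 20 min; less 30 min break → 5 h 50 min
Wed: 10:28 AM–8:59 PM = 10 h 31 min; less 30 min break → 10 h 1 min
Thu: 10:35 AM–8:05 PM = 9 h 30 min; less 30 min break → 9 h 0 min
Fri: 10:22 AM–10:16 PM = 11 h 54 min; less 30 min break → 11 h 24 min
Sat: 6:50 AM–6:07 PM = 11 h 17 min; less 30 min break → 10 h 47 min
Tue reg 5 h 50 min / OT 0 h 0 min; Wed reg 8 h 0 min / OT 2 h 1 min; Thu reg 8 h 0 min / OT 1 h 0 min; Fri reg 8 h 0 min / OT 3 h 24 min; Sat reg 8 h 0 min / OT 2 h 47 min.
Totals: regular 37 h 50 min, overtime 9 h 12 min.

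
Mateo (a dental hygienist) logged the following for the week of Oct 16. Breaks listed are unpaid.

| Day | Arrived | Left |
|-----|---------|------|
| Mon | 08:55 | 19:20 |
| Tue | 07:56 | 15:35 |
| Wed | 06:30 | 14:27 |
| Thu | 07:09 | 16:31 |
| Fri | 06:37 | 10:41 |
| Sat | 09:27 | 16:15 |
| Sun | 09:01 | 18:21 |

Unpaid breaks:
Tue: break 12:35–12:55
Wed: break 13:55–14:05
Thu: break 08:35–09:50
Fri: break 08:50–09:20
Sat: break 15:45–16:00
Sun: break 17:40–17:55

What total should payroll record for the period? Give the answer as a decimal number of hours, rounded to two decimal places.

52.83 hours

Mon: 08:55–19:20 = 10 h 25 min
Tue: 07:56–15:35 = 7 h 39 min; less 20 min break → 7 h 19 min
Wed: 06:30–14:27 = 7 h 57 min; less 10 min break → 7 h 47 min
Thu: 07:09–16:31 = 9 h 22 min; less 75 min break → 8 h 7 min
Fri: 06:37–10:41 = 4 h 4 min; less 30 min break → 3 h 34 min
Sat: 09:27–16:15 = 6 h 48 min; less 15 min break → 6 h 33 min
Sun: 09:01–18:21 = 9 h 20 min; less 15 min break → 9 h 5 min
Total: 10 h 25 min + 7 h 19 min + 7 h 47 min + 8 h 7 min + 3 h 34 min + 6 h 33 min + 9 h 5 min = 52 h 50 min.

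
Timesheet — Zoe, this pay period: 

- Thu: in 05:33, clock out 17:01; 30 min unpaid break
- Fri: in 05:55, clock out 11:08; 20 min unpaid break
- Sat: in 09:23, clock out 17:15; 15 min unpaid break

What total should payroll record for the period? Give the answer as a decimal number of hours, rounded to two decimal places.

23.47 hours

Thu: 05:33–17:01 = 11 h 28 min; less 30 min break → 10 h 58 min
Fri: 05:55–11:08 = 5 h 13 min; less 20 min break → 4 h 53 min
Sat: 09:23–17:15 = 7 h 52 min; less 15 min break → 7 h 37 min
Total: 10 h 58 min + 4 h 53 min + 7 h 37 min = 23 h 28 min.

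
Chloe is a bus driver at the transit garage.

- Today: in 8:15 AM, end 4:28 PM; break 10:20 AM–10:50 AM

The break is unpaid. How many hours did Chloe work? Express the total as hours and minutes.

7 h 43 min

Today: 8:15 AM–4:28 PM = 8 h 13 min; less 30 min break → 7 h 43 min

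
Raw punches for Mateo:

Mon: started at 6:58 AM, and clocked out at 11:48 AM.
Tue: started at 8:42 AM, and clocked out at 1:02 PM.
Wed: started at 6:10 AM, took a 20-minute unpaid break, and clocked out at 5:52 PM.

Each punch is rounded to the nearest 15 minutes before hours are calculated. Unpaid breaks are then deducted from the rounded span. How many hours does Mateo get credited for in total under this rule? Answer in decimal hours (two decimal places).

Mon: in 6:58 AM→7:00 AM, out 11:48 AM→11:45 AM; 4 h 45 min
Tue: in 8:42 AM→8:45 AM, out 1:02 PM→1:00 PM; 4 h 15 min
Wed: in 6:10 AM→6:15 AM, out 5:52 PM→5:45 PM; 11 h 30 min − 20 min = 11 h 10 min
Total credited: 20 h 10 min.

20.17 hours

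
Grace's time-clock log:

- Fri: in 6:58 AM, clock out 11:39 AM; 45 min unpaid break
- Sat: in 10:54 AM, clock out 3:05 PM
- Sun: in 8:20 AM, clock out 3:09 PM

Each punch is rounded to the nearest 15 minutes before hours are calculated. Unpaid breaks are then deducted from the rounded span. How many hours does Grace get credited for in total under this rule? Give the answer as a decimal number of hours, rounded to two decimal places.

15.00 hours

Fri: in 6:58 AM→7:00 AM, out 11:39 AM→11:45 AM; 4 h 45 min − 45 min = 4 h 0 min
Sat: in 10:54 AM→11:00 AM, out 3:05 PM→3:00 PM; 4 h 0 min
Sun: in 8:20 AM→8:15 AM, out 3:09 PM→3:15 PM; 7 h 0 min
Total credited: 15 h 0 min.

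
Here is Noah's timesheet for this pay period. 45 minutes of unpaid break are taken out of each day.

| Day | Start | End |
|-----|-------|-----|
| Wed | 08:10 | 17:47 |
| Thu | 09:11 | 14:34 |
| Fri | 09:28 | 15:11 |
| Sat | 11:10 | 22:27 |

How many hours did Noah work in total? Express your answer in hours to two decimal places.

29.00 hours

Wed: 08:10–17:47 = 9 h 37 min; less 45 min break → 8 h 52 min
Thu: 09:11–14:34 = 5 h 23 min; less 45 min break → 4 h 38 min
Fri: 09:28–15:11 = 5 h 43 min; less 45 min break → 4 h 58 min
Sat: 11:10–22:27 = 11 h 17 min; less 45 min break → 10 h 32 min
Total: 8 h 52 min + 4 h 38 min + 4 h 58 min + 10 h 32 min = 29 h 0 min.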